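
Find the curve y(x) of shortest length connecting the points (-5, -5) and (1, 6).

Arc-length functional: J[y] = ∫ sqrt(1 + (y')^2) dx.
Lagrangian L = sqrt(1 + (y')^2) has no explicit y dependence, so ∂L/∂y = 0 and the Euler-Lagrange equation gives
    d/dx( y' / sqrt(1 + (y')^2) ) = 0  ⇒  y' / sqrt(1 + (y')^2) = const.
Hence y' is constant, so y(x) is affine.
Fitting the endpoints (-5, -5) and (1, 6):
    slope m = (6 − (-5)) / (1 − (-5)) = 11/6,
    intercept c = (-5) − m·(-5) = 25/6.
Extremal: y(x) = (11/6) x + 25/6.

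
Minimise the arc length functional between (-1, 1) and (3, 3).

Arc-length functional: J[y] = ∫ sqrt(1 + (y')^2) dx.
Lagrangian L = sqrt(1 + (y')^2) has no explicit y dependence, so ∂L/∂y = 0 and the Euler-Lagrange equation gives
    d/dx( y' / sqrt(1 + (y')^2) ) = 0  ⇒  y' / sqrt(1 + (y')^2) = const.
Hence y' is constant, so y(x) is affine.
Fitting the endpoints (-1, 1) and (3, 3):
    slope m = (3 − 1) / (3 − (-1)) = 1/2,
    intercept c = 1 − m·(-1) = 3/2.
Extremal: y(x) = (1/2) x + 3/2.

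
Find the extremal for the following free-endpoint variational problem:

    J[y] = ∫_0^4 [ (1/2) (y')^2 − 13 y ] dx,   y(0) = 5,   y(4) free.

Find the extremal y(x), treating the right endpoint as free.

The Lagrangian L = (1/2) (y')^2 − 13 y gives
    ∂L/∂y = −13,   ∂L/∂y' = y'.
Euler-Lagrange: d/dx(y') − (−13) = 0, i.e. y'' + 13 = 0, so
    y(x) = −(13/2) x^2 + C1 x + C2.
Fixed left endpoint y(0) = 5 ⇒ C2 = 5.
The right endpoint x = 4 is free, so the natural (transversality) condition is ∂L/∂y' |_{x=4} = 0, i.e. y'(4) = 0.
Compute y'(x) = −13 x + C1, so y'(4) = −52 + C1 = 0 ⇒ C1 = 52.
Therefore the extremal is
    y(x) = −(13/2) x^2 + 52 x + 5.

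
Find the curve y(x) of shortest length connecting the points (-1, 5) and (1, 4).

Arc-length functional: J[y] = ∫ sqrt(1 + (y')^2) dx.
Lagrangian L = sqrt(1 + (y')^2) has no explicit y dependence, so ∂L/∂y = 0 and the Euler-Lagrange equation gives
    d/dx( y' / sqrt(1 + (y')^2) ) = 0  ⇒  y' / sqrt(1 + (y')^2) = const.
Hence y' is constant, so y(x) is affine.
Fitting the endpoints (-1, 5) and (1, 4):
    slope m = (4 − 5) / (1 − (-1)) = -1/2,
    intercept c = 5 − m·(-1) = 9/2.
Extremal: y(x) = (-1/2) x + 9/2.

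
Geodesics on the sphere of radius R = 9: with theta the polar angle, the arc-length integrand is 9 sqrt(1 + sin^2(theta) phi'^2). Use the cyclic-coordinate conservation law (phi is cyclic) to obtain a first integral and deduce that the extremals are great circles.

On the sphere of radius R = 9 with spherical coordinates (θ, φ), the induced metric is
    ds^2 = 81(dθ^2 + sin^2(θ) dφ^2).
Parameterise by θ; the arc-length functional is
    J[φ] = ∫ 9 sqrt(1 + sin^2(θ) (dφ/dθ)^2) dθ,
so L = 9 sqrt(1 + sin^2(θ) φ'^2). Compute
    ∂L/∂φ = 0  (L has no explicit φ dependence),
    ∂L/∂φ' = 9 sin^2(θ) φ' / sqrt(1 + sin^2(θ) φ'^2).
Since ∂L/∂φ = 0, the Euler-Lagrange equation
    d/dθ(∂L/∂φ') − ∂L/∂φ = 0
reduces to d/dθ(∂L/∂φ') = 0, i.e. the momentum conjugate to φ is conserved:
    9 sin^2(θ) φ' / sqrt(1 + sin^2(θ) φ'^2) = C.
The overall factor of 9 is constant, so dividing through gives Clairaut's relation sin^2(θ) φ' / sqrt(1 + sin^2(θ) φ'^2) = C' (with C' = C/9). Solving for φ' and integrating gives the great-circle family
    cot(θ) = A cos(φ − φ_0),
i.e. the intersection of the sphere with a plane through the origin. The two constants A and φ_0 (equivalently C and one phase) are fixed by the two endpoint conditions.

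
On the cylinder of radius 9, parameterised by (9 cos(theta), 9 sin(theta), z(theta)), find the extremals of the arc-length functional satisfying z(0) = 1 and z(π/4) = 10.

Parameterise the cylinder of radius R = 9 as
    r(θ) = (9 cos θ, 9 sin θ, z(θ)).
The arc-length element is
    ds = sqrt(81 + (dz/dθ)^2) dθ,
so the Lagrangian is L = sqrt(81 + z'^2).
L depends on z' only, not on z or θ, so ∂L/∂z = 0 and
    ∂L/∂z' = z' / sqrt(81 + z'^2).
The Euler-Lagrange equation gives
    d/dθ( z' / sqrt(81 + z'^2) ) = 0,
so z' is constant. Integrating once:
    z(θ) = a θ + b,
a helix on the cylinder (a straight line when the cylinder is unrolled). The constants a, b are determined by the endpoint conditions.
With endpoint conditions z(0) = 1 and z(π/4) = 10: from z(0) = b we get b = 1, and a·π/4 + 1 = 10 gives a = 36/π, so
    z(θ) = (36/π) θ + 1.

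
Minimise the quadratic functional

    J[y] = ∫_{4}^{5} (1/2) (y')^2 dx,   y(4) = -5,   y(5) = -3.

The Lagrangian is L = (1/2) (y')^2.
Compute ∂L/∂y = 0, ∂L/∂y' = y'.
The Euler-Lagrange equation d/dx(∂L/∂y') − ∂L/∂y = 0 reduces to
    y'' = 0.
Its general solution is
    y(x) = A x + B,
with A, B fixed by the endpoint conditions.
Applying the endpoint conditions y(4) = -5 and y(5) = -3: solve A·4 + B = -5 and A·5 + B = -3. Subtracting gives A(5 − 4) = -3 − -5, so A = 2, and B = -5 − A·4 = -13. Therefore
    y(x) = 2 x - 13.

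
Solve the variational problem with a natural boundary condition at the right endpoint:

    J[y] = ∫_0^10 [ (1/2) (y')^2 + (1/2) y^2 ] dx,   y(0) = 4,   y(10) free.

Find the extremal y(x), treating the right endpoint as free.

The Lagrangian L = (1/2) (y')^2 + (1/2) y^2 gives
    ∂L/∂y = 1 y,   ∂L/∂y' = y'.
Euler-Lagrange: y'' − y = 0.
With k = 1, the general solution is
    y(x) = A cosh(x) + B sinh(x).
Fixed left endpoint y(0) = 4 ⇒ A = 4.
The right endpoint x = 10 is free, so the natural (transversality) condition is ∂L/∂y' |_{x=10} = 0, i.e. y'(10) = 0.
Compute y'(x) = A k sinh(k x) + B k cosh(k x), so
    y'(10) = A k sinh(k·10) + B k cosh(k·10) = 0
    ⇒ B = −A tanh(k·10) = − 4 tanh(1·10).
Therefore the extremal is
    y(x) = 4 cosh(1 x) − 4 tanh(1·10) sinh(1 x).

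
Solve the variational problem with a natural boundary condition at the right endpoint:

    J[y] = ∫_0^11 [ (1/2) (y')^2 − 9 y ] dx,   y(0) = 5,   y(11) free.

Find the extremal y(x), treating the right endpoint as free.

The Lagrangian L = (1/2) (y')^2 − 9 y gives
    ∂L/∂y = −9,   ∂L/∂y' = y'.
Euler-Lagrange: d/dx(y') − (−9) = 0, i.e. y'' + 9 = 0, so
    y(x) = −(9/2) x^2 + C1 x + C2.
Fixed left endpoint y(0) = 5 ⇒ C2 = 5.
The right endpoint x = 11 is free, so the natural (transversality) condition is ∂L/∂y' |_{x=11} = 0, i.e. y'(11) = 0.
Compute y'(x) = −9 x + C1, so y'(11) = −99 + C1 = 0 ⇒ C1 = 99.
Therefore the extremal is
    y(x) = −(9/2) x^2 + 99 x + 5.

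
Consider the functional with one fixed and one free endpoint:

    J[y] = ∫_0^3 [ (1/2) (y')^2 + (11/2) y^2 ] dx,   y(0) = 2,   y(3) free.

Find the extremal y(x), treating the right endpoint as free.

The Lagrangian L = (1/2) (y')^2 + (11/2) y^2 gives
    ∂L/∂y = 11 y,   ∂L/∂y' = y'.
Euler-Lagrange: y'' − 11 y = 0.
With k = sqrt(11), the general solution is
    y(x) = A cosh(sqrt(11) x) + B sinh(sqrt(11) x).
Fixed left endpoint y(0) = 2 ⇒ A = 2.
The right endpoint x = 3 is free, so the natural (transversality) condition is ∂L/∂y' |_{x=3} = 0, i.e. y'(3) = 0.
Compute y'(x) = A k sinh(k x) + B k cosh(k x), so
    y'(3) = A k sinh(k·3) + B k cosh(k·3) = 0
    ⇒ B = −A tanh(k·3) = − 2 tanh(sqrt(11)·3).
Therefore the extremal is
    y(x) = 2 cosh(sqrt(11) x) − 2 tanh(sqrt(11)·3) sinh(sqrt(11) x).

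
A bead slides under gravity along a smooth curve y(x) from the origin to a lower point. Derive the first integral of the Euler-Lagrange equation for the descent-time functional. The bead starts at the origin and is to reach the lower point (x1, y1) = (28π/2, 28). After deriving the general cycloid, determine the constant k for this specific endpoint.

The Lagrangian L = sqrt((1 + y'^2) / y) has no explicit x dependence, so the Beltrami identity applies:
    L − y' ∂L/∂y' = C.
Compute ∂L/∂y' = y' / sqrt(y (1 + y'^2)).
Substitute:
    sqrt((1 + y'^2)/y) − y'·y' / sqrt(y (1 + y'^2))
    = (1 + y'^2) / sqrt(y (1 + y'^2)) − y'^2 / sqrt(y (1 + y'^2))
    = 1 / sqrt(y (1 + y'^2)) = C.
Squaring and rearranging gives the first integral
    y (1 + y'^2) = 1/C^2 =: k   (constant).
Solving this first-order ODE by the substitution
    y = (k/2)(1 − cos θ)
yields the cycloid parameterisation
    x(θ) = (k/2)(θ − sin θ),   y(θ) = (k/2)(1 − cos θ).
The constant k is fixed by the endpoint condition.
Now fit the given lower endpoint (x1, y1) = (28π/2, 28). At the bottom of the first arch (θ = π), the parametric equations give
    y(π) = (k/2)(1 − cos π) = k,
    x(π) = (k/2)(π − sin π) = kπ/2.
Matching y(π) = 28 gives k = 28, consistent with x(π) = 28π/2. Therefore the specific cycloid is
    x(θ) = (28/2)(θ − sin θ),   y(θ) = (28/2)(1 − cos θ).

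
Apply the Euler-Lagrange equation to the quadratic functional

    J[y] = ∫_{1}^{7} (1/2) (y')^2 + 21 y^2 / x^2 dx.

The Lagrangian is L = (1/2) (y')^2 + 21 y^2 / x^2.
Compute ∂L/∂y = 42y/x^2, ∂L/∂y' = y'.
The Euler-Lagrange equation d/dx(∂L/∂y') − ∂L/∂y = 0 reduces to
    y'' − 42/x^2 · y = 0  (x > 0).
Its general solution is
    y(x) = A x^7 + B x^(-6),
with A, B fixed by the endpoint conditions.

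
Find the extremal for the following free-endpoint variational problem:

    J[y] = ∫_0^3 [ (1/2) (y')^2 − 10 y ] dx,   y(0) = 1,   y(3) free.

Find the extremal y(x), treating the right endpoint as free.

The Lagrangian L = (1/2) (y')^2 − 10 y gives
    ∂L/∂y = −10,   ∂L/∂y' = y'.
Euler-Lagrange: d/dx(y') − (−10) = 0, i.e. y'' + 10 = 0, so
    y(x) = −(10/2) x^2 + C1 x + C2.
Fixed left endpoint y(0) = 1 ⇒ C2 = 1.
The right endpoint x = 3 is free, so the natural (transversality) condition is ∂L/∂y' |_{x=3} = 0, i.e. y'(3) = 0.
Compute y'(x) = −10 x + C1, so y'(3) = −30 + C1 = 0 ⇒ C1 = 30.
Therefore the extremal is
    y(x) = −5 x^2 + 30 x + 1.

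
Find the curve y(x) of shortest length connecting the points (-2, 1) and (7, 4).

Arc-length functional: J[y] = ∫ sqrt(1 + (y')^2) dx.
Lagrangian L = sqrt(1 + (y')^2) has no explicit y dependence, so ∂L/∂y = 0 and the Euler-Lagrange equation gives
    d/dx( y' / sqrt(1 + (y')^2) ) = 0  ⇒  y' / sqrt(1 + (y')^2) = const.
Hence y' is constant, so y(x) is affine.
Fitting the endpoints (-2, 1) and (7, 4):
    slope m = (4 − 1) / (7 − (-2)) = 1/3,
    intercept c = 1 − m·(-2) = 5/3.
Extremal: y(x) = (1/3) x + 5/3.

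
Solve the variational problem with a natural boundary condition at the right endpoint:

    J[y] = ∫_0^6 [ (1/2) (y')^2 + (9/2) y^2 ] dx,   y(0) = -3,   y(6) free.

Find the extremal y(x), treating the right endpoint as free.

The Lagrangian L = (1/2) (y')^2 + (9/2) y^2 gives
    ∂L/∂y = 9 y,   ∂L/∂y' = y'.
Euler-Lagrange: y'' − 9 y = 0.
With k = 3, the general solution is
    y(x) = A cosh(3 x) + B sinh(3 x).
Fixed left endpoint y(0) = -3 ⇒ A = -3.
The right endpoint x = 6 is free, so the natural (transversality) condition is ∂L/∂y' |_{x=6} = 0, i.e. y'(6) = 0.
Compute y'(x) = A k sinh(k x) + B k cosh(k x), so
    y'(6) = A k sinh(k·6) + B k cosh(k·6) = 0
    ⇒ B = −A tanh(k·6) = 3 tanh(3·6).
Therefore the extremal is
    y(x) = −3 cosh(3 x) + 3 tanh(3·6) sinh(3 x).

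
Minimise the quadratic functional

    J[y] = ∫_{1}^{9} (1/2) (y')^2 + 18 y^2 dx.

The Lagrangian is L = (1/2) (y')^2 + 18 y^2.
Compute ∂L/∂y = 36y, ∂L/∂y' = y'.
The Euler-Lagrange equation d/dx(∂L/∂y') − ∂L/∂y = 0 reduces to
    y'' − 36 y = 0.
Its general solution is
    y(x) = A e^(6x) + B e^(−6x),
with A, B fixed by the endpoint conditions.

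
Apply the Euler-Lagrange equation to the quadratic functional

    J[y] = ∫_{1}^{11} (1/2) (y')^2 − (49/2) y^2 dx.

The Lagrangian is L = (1/2) (y')^2 − (49/2) y^2.
Compute ∂L/∂y = -49y, ∂L/∂y' = y'.
The Euler-Lagrange equation d/dx(∂L/∂y') − ∂L/∂y = 0 reduces to
    y'' + 49 y = 0.
Its general solution is
    y(x) = A sin(7x) + B cos(7x),
with A, B fixed by the endpoint conditions.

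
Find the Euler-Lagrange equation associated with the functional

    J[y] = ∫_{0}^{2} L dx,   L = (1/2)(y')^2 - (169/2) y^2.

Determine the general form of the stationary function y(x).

The Lagrangian is L = (1/2)(y')^2 - (169/2) y^2.
∂L/∂y = -169y.
∂L/∂y' = y'.
The Euler-Lagrange equation d/dx(∂L/∂y') − ∂L/∂y = 0 becomes:
    y'' + 169 y = 0
General solution: y(x) = A sin(13x) + B cos(13x), where A and B are arbitrary constants fixed by the endpoint conditions.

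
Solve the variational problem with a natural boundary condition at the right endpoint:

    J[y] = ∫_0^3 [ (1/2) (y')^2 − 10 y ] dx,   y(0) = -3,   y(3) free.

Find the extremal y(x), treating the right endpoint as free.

The Lagrangian L = (1/2) (y')^2 − 10 y gives
    ∂L/∂y = −10,   ∂L/∂y' = y'.
Euler-Lagrange: d/dx(y') − (−10) = 0, i.e. y'' + 10 = 0, so
    y(x) = −(10/2) x^2 + C1 x + C2.
Fixed left endpoint y(0) = -3 ⇒ C2 = -3.
The right endpoint x = 3 is free, so the natural (transversality) condition is ∂L/∂y' |_{x=3} = 0, i.e. y'(3) = 0.
Compute y'(x) = −10 x + C1, so y'(3) = −30 + C1 = 0 ⇒ C1 = 30.
Therefore the extremal is
    y(x) = −5 x^2 + 30 x − 3.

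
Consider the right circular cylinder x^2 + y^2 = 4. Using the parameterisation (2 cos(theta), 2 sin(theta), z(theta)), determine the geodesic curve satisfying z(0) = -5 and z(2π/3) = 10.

Parameterise the cylinder of radius R = 2 as
    r(θ) = (2 cos θ, 2 sin θ, z(θ)).
The arc-length element is
    ds = sqrt(4 + (dz/dθ)^2) dθ,
so the Lagrangian is L = sqrt(4 + z'^2).
L depends on z' only, not on z or θ, so ∂L/∂z = 0 and
    ∂L/∂z' = z' / sqrt(4 + z'^2).
The Euler-Lagrange equation gives
    d/dθ( z' / sqrt(4 + z'^2) ) = 0,
so z' is constant. Integrating once:
    z(θ) = a θ + b,
a helix on the cylinder (a straight line when the cylinder is unrolled). The constants a, b are determined by the endpoint conditions.
With endpoint conditions z(0) = -5 and z(2π/3) = 10: from z(0) = b we get b = -5, and a·2π/3 + -5 = 10 gives a = 45/(2π), so
    z(θ) = (45/(2π)) θ − 5.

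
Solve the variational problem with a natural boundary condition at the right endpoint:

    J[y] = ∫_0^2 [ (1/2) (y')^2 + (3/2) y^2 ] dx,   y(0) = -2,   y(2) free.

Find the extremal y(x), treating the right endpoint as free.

The Lagrangian L = (1/2) (y')^2 + (3/2) y^2 gives
    ∂L/∂y = 3 y,   ∂L/∂y' = y'.
Euler-Lagrange: y'' − 3 y = 0.
With k = sqrt(3), the general solution is
    y(x) = A cosh(sqrt(3) x) + B sinh(sqrt(3) x).
Fixed left endpoint y(0) = -2 ⇒ A = -2.
The right endpoint x = 2 is free, so the natural (transversality) condition is ∂L/∂y' |_{x=2} = 0, i.e. y'(2) = 0.
Compute y'(x) = A k sinh(k x) + B k cosh(k x), so
    y'(2) = A k sinh(k·2) + B k cosh(k·2) = 0
    ⇒ B = −A tanh(k·2) = 2 tanh(sqrt(3)·2).
Therefore the extremal is
    y(x) = −2 cosh(sqrt(3) x) + 2 tanh(sqrt(3)·2) sinh(sqrt(3) x).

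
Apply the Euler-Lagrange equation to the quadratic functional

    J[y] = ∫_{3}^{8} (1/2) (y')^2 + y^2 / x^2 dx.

The Lagrangian is L = (1/2) (y')^2 + y^2 / x^2.
Compute ∂L/∂y = 2y/x^2, ∂L/∂y' = y'.
The Euler-Lagrange equation d/dx(∂L/∂y') − ∂L/∂y = 0 reduces to
    y'' − 2/x^2 · y = 0  (x > 0).
Its general solution is
    y(x) = A x^2 + B / x,
with A, B fixed by the endpoint conditions.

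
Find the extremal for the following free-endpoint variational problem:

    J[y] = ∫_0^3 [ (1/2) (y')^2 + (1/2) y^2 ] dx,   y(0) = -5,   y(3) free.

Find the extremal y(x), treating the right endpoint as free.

The Lagrangian L = (1/2) (y')^2 + (1/2) y^2 gives
    ∂L/∂y = 1 y,   ∂L/∂y' = y'.
Euler-Lagrange: y'' − y = 0.
With k = 1, the general solution is
    y(x) = A cosh(x) + B sinh(x).
Fixed left endpoint y(0) = -5 ⇒ A = -5.
The right endpoint x = 3 is free, so the natural (transversality) condition is ∂L/∂y' |_{x=3} = 0, i.e. y'(3) = 0.
Compute y'(x) = A k sinh(k x) + B k cosh(k x), so
    y'(3) = A k sinh(k·3) + B k cosh(k·3) = 0
    ⇒ B = −A tanh(k·3) = 5 tanh(1·3).
Therefore the extremal is
    y(x) = −5 cosh(1 x) + 5 tanh(1·3) sinh(1 x).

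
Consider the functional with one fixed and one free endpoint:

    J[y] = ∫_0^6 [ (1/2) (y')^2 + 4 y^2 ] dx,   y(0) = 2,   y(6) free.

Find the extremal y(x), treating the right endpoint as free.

The Lagrangian L = (1/2) (y')^2 + 4 y^2 gives
    ∂L/∂y = 8 y,   ∂L/∂y' = y'.
Euler-Lagrange: y'' − 8 y = 0.
With k = sqrt(8), the general solution is
    y(x) = A cosh(sqrt(8) x) + B sinh(sqrt(8) x).
Fixed left endpoint y(0) = 2 ⇒ A = 2.
The right endpoint x = 6 is free, so the natural (transversality) condition is ∂L/∂y' |_{x=6} = 0, i.e. y'(6) = 0.
Compute y'(x) = A k sinh(k x) + B k cosh(k x), so
    y'(6) = A k sinh(k·6) + B k cosh(k·6) = 0
    ⇒ B = −A tanh(k·6) = − 2 tanh(sqrt(8)·6).
Therefore the extremal is
    y(x) = 2 cosh(sqrt(8) x) − 2 tanh(sqrt(8)·6) sinh(sqrt(8) x).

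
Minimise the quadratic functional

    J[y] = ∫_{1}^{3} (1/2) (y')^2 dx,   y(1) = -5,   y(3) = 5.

The Lagrangian is L = (1/2) (y')^2.
Compute ∂L/∂y = 0, ∂L/∂y' = y'.
The Euler-Lagrange equation d/dx(∂L/∂y') − ∂L/∂y = 0 reduces to
    y'' = 0.
Its general solution is
    y(x) = A x + B,
with A, B fixed by the endpoint conditions.
Applying the endpoint conditions y(1) = -5 and y(3) = 5: solve A·1 + B = -5 and A·3 + B = 5. Subtracting gives A(3 − 1) = 5 − -5, so A = 5, and B = -5 − A·1 = -10. Therefore
    y(x) = 5 x - 10.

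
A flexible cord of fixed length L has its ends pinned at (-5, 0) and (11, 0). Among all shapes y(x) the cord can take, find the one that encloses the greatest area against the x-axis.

Set up the augmented Lagrangian using a multiplier λ for the length constraint:
    F(y, y') = y − λ sqrt(1 + y'^2).
F has no explicit x dependence, so the Beltrami identity yields a first integral
    F − y' ∂F/∂y' = C.
Compute ∂F/∂y' = −λ y' / sqrt(1 + y'^2). Then
    y − λ sqrt(1 + y'^2) + λ y'^2 / sqrt(1 + y'^2) = C
    ⇒  y − λ / sqrt(1 + y'^2) = C.
Solving for y' and integrating gives
    (x − a)^2 + (y − b)^2 = λ^2,
a circular arc of radius λ. The constants a, b are determined by the endpoint conditions y(-5) = y(11) = 0, and λ is fixed implicitly by the length constraint
    ∫_{-5}^{11} sqrt(1 + y'^2) dx = L.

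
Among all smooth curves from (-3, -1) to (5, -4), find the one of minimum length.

Arc-length functional: J[y] = ∫ sqrt(1 + (y')^2) dx.
Lagrangian L = sqrt(1 + (y')^2) has no explicit y dependence, so ∂L/∂y = 0 and the Euler-Lagrange equation gives
    d/dx( y' / sqrt(1 + (y')^2) ) = 0  ⇒  y' / sqrt(1 + (y')^2) = const.
Hence y' is constant, so y(x) is affine.
Fitting the endpoints (-3, -1) and (5, -4):
    slope m = ((-4) − (-1)) / (5 − (-3)) = -3/8,
    intercept c = (-1) − m·(-3) = -17/8.
Extremal: y(x) = (-3/8) x - 17/8.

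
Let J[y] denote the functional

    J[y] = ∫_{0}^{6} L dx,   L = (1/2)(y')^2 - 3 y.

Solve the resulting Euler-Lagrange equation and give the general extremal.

The Lagrangian is L = (1/2)(y')^2 - 3 y.
∂L/∂y = -3.
∂L/∂y' = y'.
The Euler-Lagrange equation d/dx(∂L/∂y') − ∂L/∂y = 0 becomes:
    y'' + 3 = 0
General solution: y(x) = -(3/2) x^2 + A x + B, where A and B are arbitrary constants fixed by the endpoint conditions.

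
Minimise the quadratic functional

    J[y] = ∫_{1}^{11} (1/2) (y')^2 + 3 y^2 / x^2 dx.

The Lagrangian is L = (1/2) (y')^2 + 3 y^2 / x^2.
Compute ∂L/∂y = 6y/x^2, ∂L/∂y' = y'.
The Euler-Lagrange equation d/dx(∂L/∂y') − ∂L/∂y = 0 reduces to
    y'' − 6/x^2 · y = 0  (x > 0).
Its general solution is
    y(x) = A x^3 + B x^(-2),
with A, B fixed by the endpoint conditions.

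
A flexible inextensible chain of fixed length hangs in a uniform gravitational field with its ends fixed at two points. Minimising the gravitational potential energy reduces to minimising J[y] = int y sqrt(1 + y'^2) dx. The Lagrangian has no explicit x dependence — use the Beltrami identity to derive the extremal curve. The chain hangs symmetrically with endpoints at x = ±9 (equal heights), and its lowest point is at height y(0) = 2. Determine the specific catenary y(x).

The Lagrangian L(y, y') = y sqrt(1 + y'^2) has no explicit x dependence, so the Beltrami identity applies:
    L − y' ∂L/∂y' = C.
Compute ∂L/∂y' = y · y' / sqrt(1 + y'^2). Then
    L − y' ∂L/∂y'
    = y sqrt(1 + y'^2) − y · y'^2 / sqrt(1 + y'^2)
    = y (1 + y'^2 − y'^2) / sqrt(1 + y'^2)
    = y / sqrt(1 + y'^2) = C.
Squaring gives y^2 = C^2 (1 + y'^2), i.e.
    y'^2 = y^2 / C^2 − 1.
Separating variables,
    dy / sqrt(y^2 − C^2) = dx / C,
and integrating gives arccosh(y / C) = (x − a)/C, so
    y(x) = C cosh((x − a)/C),
the catenary. The constants C and a are fixed by the two endpoint conditions (and, for the hanging-chain problem, the length constraint selects C).
Now fit the given data. The endpoints x = ±9 are symmetric at equal height, so the catenary is even about its minimum: a = 0 and y(x) = C cosh(x/C). The lowest point is y(0) = C cosh(0) = C, and we are told y(0) = 2, so C = 2. Therefore
    y(x) = 2 cosh(x/2),
and at the endpoints
    y(±9) = 2 cosh(9/2).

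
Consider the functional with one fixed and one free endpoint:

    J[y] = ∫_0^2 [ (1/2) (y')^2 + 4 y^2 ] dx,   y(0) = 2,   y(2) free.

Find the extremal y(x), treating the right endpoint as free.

The Lagrangian L = (1/2) (y')^2 + 4 y^2 gives
    ∂L/∂y = 8 y,   ∂L/∂y' = y'.
Euler-Lagrange: y'' − 8 y = 0.
With k = sqrt(8), the general solution is
    y(x) = A cosh(sqrt(8) x) + B sinh(sqrt(8) x).
Fixed left endpoint y(0) = 2 ⇒ A = 2.
The right endpoint x = 2 is free, so the natural (transversality) condition is ∂L/∂y' |_{x=2} = 0, i.e. y'(2) = 0.
Compute y'(x) = A k sinh(k x) + B k cosh(k x), so
    y'(2) = A k sinh(k·2) + B k cosh(k·2) = 0
    ⇒ B = −A tanh(k·2) = − 2 tanh(sqrt(8)·2).
Therefore the extremal is
    y(x) = 2 cosh(sqrt(8) x) − 2 tanh(sqrt(8)·2) sinh(sqrt(8) x).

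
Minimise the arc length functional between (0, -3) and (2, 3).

Arc-length functional: J[y] = ∫ sqrt(1 + (y')^2) dx.
Lagrangian L = sqrt(1 + (y')^2) has no explicit y dependence, so ∂L/∂y = 0 and the Euler-Lagrange equation gives
    d/dx( y' / sqrt(1 + (y')^2) ) = 0  ⇒  y' / sqrt(1 + (y')^2) = const.
Hence y' is constant, so y(x) is affine.
Fitting the endpoints (0, -3) and (2, 3):
    slope m = (3 − (-3)) / (2 − 0) = 3,
    intercept c = (-3) − m·0 = -3.
Extremal: y(x) = 3 x - 3.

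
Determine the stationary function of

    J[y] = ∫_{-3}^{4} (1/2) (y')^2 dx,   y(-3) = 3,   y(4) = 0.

The Lagrangian is L = (1/2) (y')^2.
Compute ∂L/∂y = 0, ∂L/∂y' = y'.
The Euler-Lagrange equation d/dx(∂L/∂y') − ∂L/∂y = 0 reduces to
    y'' = 0.
Its general solution is
    y(x) = A x + B,
with A, B fixed by the endpoint conditions.
Applying the endpoint conditions y(-3) = 3 and y(4) = 0: solve A·-3 + B = 3 and A·4 + B = 0. Subtracting gives A(4 − -3) = 0 − 3, so A = -3/7, and B = 3 − A·-3 = 12/7. Therefore
    y(x) = (-3/7) x + 12/7.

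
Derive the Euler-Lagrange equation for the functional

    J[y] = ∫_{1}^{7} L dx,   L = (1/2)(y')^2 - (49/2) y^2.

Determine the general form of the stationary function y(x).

The Lagrangian is L = (1/2)(y')^2 - (49/2) y^2.
∂L/∂y = -49y.
∂L/∂y' = y'.
The Euler-Lagrange equation d/dx(∂L/∂y') − ∂L/∂y = 0 becomes:
    y'' + 49 y = 0
General solution: y(x) = A sin(7x) + B cos(7x), where A and B are arbitrary constants fixed by the endpoint conditions.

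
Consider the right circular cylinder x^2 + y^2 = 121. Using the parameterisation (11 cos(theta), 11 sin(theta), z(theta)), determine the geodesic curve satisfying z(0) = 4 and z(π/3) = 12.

Parameterise the cylinder of radius R = 11 as
    r(θ) = (11 cos θ, 11 sin θ, z(θ)).
The arc-length element is
    ds = sqrt(121 + (dz/dθ)^2) dθ,
so the Lagrangian is L = sqrt(121 + z'^2).
L depends on z' only, not on z or θ, so ∂L/∂z = 0 and
    ∂L/∂z' = z' / sqrt(121 + z'^2).
The Euler-Lagrange equation gives
    d/dθ( z' / sqrt(121 + z'^2) ) = 0,
so z' is constant. Integrating once:
    z(θ) = a θ + b,
a helix on the cylinder (a straight line when the cylinder is unrolled). The constants a, b are determined by the endpoint conditions.
With endpoint conditions z(0) = 4 and z(π/3) = 12: from z(0) = b we get b = 4, and a·π/3 + 4 = 12 gives a = 24/π, so
    z(θ) = (24/π) θ + 4.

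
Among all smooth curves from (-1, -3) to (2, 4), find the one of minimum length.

Arc-length functional: J[y] = ∫ sqrt(1 + (y')^2) dx.
Lagrangian L = sqrt(1 + (y')^2) has no explicit y dependence, so ∂L/∂y = 0 and the Euler-Lagrange equation gives
    d/dx( y' / sqrt(1 + (y')^2) ) = 0  ⇒  y' / sqrt(1 + (y')^2) = const.
Hence y' is constant, so y(x) is affine.
Fitting the endpoints (-1, -3) and (2, 4):
    slope m = (4 − (-3)) / (2 − (-1)) = 7/3,
    intercept c = (-3) − m·(-1) = -2/3.
Extremal: y(x) = (7/3) x - 2/3.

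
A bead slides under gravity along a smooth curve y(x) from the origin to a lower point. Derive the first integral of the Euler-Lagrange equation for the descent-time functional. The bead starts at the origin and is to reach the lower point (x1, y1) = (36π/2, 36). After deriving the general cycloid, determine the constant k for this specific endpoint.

The Lagrangian L = sqrt((1 + y'^2) / y) has no explicit x dependence, so the Beltrami identity applies:
    L − y' ∂L/∂y' = C.
Compute ∂L/∂y' = y' / sqrt(y (1 + y'^2)).
Substitute:
    sqrt((1 + y'^2)/y) − y'·y' / sqrt(y (1 + y'^2))
    = (1 + y'^2) / sqrt(y (1 + y'^2)) − y'^2 / sqrt(y (1 + y'^2))
    = 1 / sqrt(y (1 + y'^2)) = C.
Squaring and rearranging gives the first integral
    y (1 + y'^2) = 1/C^2 =: k   (constant).
Solving this first-order ODE by the substitution
    y = (k/2)(1 − cos θ)
yields the cycloid parameterisation
    x(θ) = (k/2)(θ − sin θ),   y(θ) = (k/2)(1 − cos θ).
The constant k is fixed by the endpoint condition.
Now fit the given lower endpoint (x1, y1) = (36π/2, 36). At the bottom of the first arch (θ = π), the parametric equations give
    y(π) = (k/2)(1 − cos π) = k,
    x(π) = (k/2)(π − sin π) = kπ/2.
Matching y(π) = 36 gives k = 36, consistent with x(π) = 36π/2. Therefore the specific cycloid is
    x(θ) = (36/2)(θ − sin θ),   y(θ) = (36/2)(1 − cos θ).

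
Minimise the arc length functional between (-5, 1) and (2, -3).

Arc-length functional: J[y] = ∫ sqrt(1 + (y')^2) dx.
Lagrangian L = sqrt(1 + (y')^2) has no explicit y dependence, so ∂L/∂y = 0 and the Euler-Lagrange equation gives
    d/dx( y' / sqrt(1 + (y')^2) ) = 0  ⇒  y' / sqrt(1 + (y')^2) = const.
Hence y' is constant, so y(x) is affine.
Fitting the endpoints (-5, 1) and (2, -3):
    slope m = ((-3) − 1) / (2 − (-5)) = -4/7,
    intercept c = 1 − m·(-5) = -13/7.
Extremal: y(x) = (-4/7) x - 13/7.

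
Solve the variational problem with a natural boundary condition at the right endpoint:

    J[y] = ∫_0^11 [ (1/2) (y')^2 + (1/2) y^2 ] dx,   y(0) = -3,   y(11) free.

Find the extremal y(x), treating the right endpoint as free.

The Lagrangian L = (1/2) (y')^2 + (1/2) y^2 gives
    ∂L/∂y = 1 y,   ∂L/∂y' = y'.
Euler-Lagrange: y'' − y = 0.
With k = 1, the general solution is
    y(x) = A cosh(x) + B sinh(x).
Fixed left endpoint y(0) = -3 ⇒ A = -3.
The right endpoint x = 11 is free, so the natural (transversality) condition is ∂L/∂y' |_{x=11} = 0, i.e. y'(11) = 0.
Compute y'(x) = A k sinh(k x) + B k cosh(k x), so
    y'(11) = A k sinh(k·11) + B k cosh(k·11) = 0
    ⇒ B = −A tanh(k·11) = 3 tanh(1·11).
Therefore the extremal is
    y(x) = −3 cosh(1 x) + 3 tanh(1·11) sinh(1 x).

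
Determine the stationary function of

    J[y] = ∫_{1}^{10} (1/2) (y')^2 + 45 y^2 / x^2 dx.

The Lagrangian is L = (1/2) (y')^2 + 45 y^2 / x^2.
Compute ∂L/∂y = 90y/x^2, ∂L/∂y' = y'.
The Euler-Lagrange equation d/dx(∂L/∂y') − ∂L/∂y = 0 reduces to
    y'' − 90/x^2 · y = 0  (x > 0).
Its general solution is
    y(x) = A x^10 + B x^(-9),
with A, B fixed by the endpoint conditions.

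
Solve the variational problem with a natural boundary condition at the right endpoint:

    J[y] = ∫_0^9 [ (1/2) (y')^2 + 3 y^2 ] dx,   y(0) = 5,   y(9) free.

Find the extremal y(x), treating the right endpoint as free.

The Lagrangian L = (1/2) (y')^2 + 3 y^2 gives
    ∂L/∂y = 6 y,   ∂L/∂y' = y'.
Euler-Lagrange: y'' − 6 y = 0.
With k = sqrt(6), the general solution is
    y(x) = A cosh(sqrt(6) x) + B sinh(sqrt(6) x).
Fixed left endpoint y(0) = 5 ⇒ A = 5.
The right endpoint x = 9 is free, so the natural (transversality) condition is ∂L/∂y' |_{x=9} = 0, i.e. y'(9) = 0.
Compute y'(x) = A k sinh(k x) + B k cosh(k x), so
    y'(9) = A k sinh(k·9) + B k cosh(k·9) = 0
    ⇒ B = −A tanh(k·9) = − 5 tanh(sqrt(6)·9).
Therefore the extremal is
    y(x) = 5 cosh(sqrt(6) x) − 5 tanh(sqrt(6)·9) sinh(sqrt(6) x).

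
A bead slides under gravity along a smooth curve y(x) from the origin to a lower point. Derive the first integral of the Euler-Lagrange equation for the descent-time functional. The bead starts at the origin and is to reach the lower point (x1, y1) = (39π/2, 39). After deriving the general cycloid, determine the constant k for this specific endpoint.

The Lagrangian L = sqrt((1 + y'^2) / y) has no explicit x dependence, so the Beltrami identity applies:
    L − y' ∂L/∂y' = C.
Compute ∂L/∂y' = y' / sqrt(y (1 + y'^2)).
Substitute:
    sqrt((1 + y'^2)/y) − y'·y' / sqrt(y (1 + y'^2))
    = (1 + y'^2) / sqrt(y (1 + y'^2)) − y'^2 / sqrt(y (1 + y'^2))
    = 1 / sqrt(y (1 + y'^2)) = C.
Squaring and rearranging gives the first integral
    y (1 + y'^2) = 1/C^2 =: k   (constant).
Solving this first-order ODE by the substitution
    y = (k/2)(1 − cos θ)
yields the cycloid parameterisation
    x(θ) = (k/2)(θ − sin θ),   y(θ) = (k/2)(1 − cos θ).
The constant k is fixed by the endpoint condition.
Now fit the given lower endpoint (x1, y1) = (39π/2, 39). At the bottom of the first arch (θ = π), the parametric equations give
    y(π) = (k/2)(1 − cos π) = k,
    x(π) = (k/2)(π − sin π) = kπ/2.
Matching y(π) = 39 gives k = 39, consistent with x(π) = 39π/2. Therefore the specific cycloid is
    x(θ) = (39/2)(θ − sin θ),   y(θ) = (39/2)(1 − cos θ).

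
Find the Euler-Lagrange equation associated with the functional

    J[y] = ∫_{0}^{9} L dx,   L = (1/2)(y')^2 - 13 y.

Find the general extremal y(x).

The Lagrangian is L = (1/2)(y')^2 - 13 y.
∂L/∂y = -13.
∂L/∂y' = y'.
The Euler-Lagrange equation d/dx(∂L/∂y') − ∂L/∂y = 0 becomes:
    y'' + 13 = 0
General solution: y(x) = -(13/2) x^2 + A x + B, where A and B are arbitrary constants fixed by the endpoint conditions.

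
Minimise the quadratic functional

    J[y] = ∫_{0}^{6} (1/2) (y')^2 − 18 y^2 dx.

The Lagrangian is L = (1/2) (y')^2 − 18 y^2.
Compute ∂L/∂y = -36y, ∂L/∂y' = y'.
The Euler-Lagrange equation d/dx(∂L/∂y') − ∂L/∂y = 0 reduces to
    y'' + 36 y = 0.
Its general solution is
    y(x) = A sin(6x) + B cos(6x),
with A, B fixed by the endpoint conditions.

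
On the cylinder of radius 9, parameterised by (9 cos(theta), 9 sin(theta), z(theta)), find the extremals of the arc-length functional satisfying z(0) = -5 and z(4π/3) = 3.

Parameterise the cylinder of radius R = 9 as
    r(θ) = (9 cos θ, 9 sin θ, z(θ)).
The arc-length element is
    ds = sqrt(81 + (dz/dθ)^2) dθ,
so the Lagrangian is L = sqrt(81 + z'^2).
L depends on z' only, not on z or θ, so ∂L/∂z = 0 and
    ∂L/∂z' = z' / sqrt(81 + z'^2).
The Euler-Lagrange equation gives
    d/dθ( z' / sqrt(81 + z'^2) ) = 0,
so z' is constant. Integrating once:
    z(θ) = a θ + b,
a helix on the cylinder (a straight line when the cylinder is unrolled). The constants a, b are determined by the endpoint conditions.
With endpoint conditions z(0) = -5 and z(4π/3) = 3: from z(0) = b we get b = -5, and a·4π/3 + -5 = 3 gives a = 6/π, so
    z(θ) = (6/π) θ − 5.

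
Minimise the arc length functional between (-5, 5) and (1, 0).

Arc-length functional: J[y] = ∫ sqrt(1 + (y')^2) dx.
Lagrangian L = sqrt(1 + (y')^2) has no explicit y dependence, so ∂L/∂y = 0 and the Euler-Lagrange equation gives
    d/dx( y' / sqrt(1 + (y')^2) ) = 0  ⇒  y' / sqrt(1 + (y')^2) = const.
Hence y' is constant, so y(x) is affine.
Fitting the endpoints (-5, 5) and (1, 0):
    slope m = (0 − 5) / (1 − (-5)) = -5/6,
    intercept c = 5 − m·(-5) = 5/6.
Extremal: y(x) = (-5/6) x + 5/6.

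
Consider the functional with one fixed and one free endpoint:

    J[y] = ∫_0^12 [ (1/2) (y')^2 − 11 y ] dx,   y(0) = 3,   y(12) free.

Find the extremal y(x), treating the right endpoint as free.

The Lagrangian L = (1/2) (y')^2 − 11 y gives
    ∂L/∂y = −11,   ∂L/∂y' = y'.
Euler-Lagrange: d/dx(y') − (−11) = 0, i.e. y'' + 11 = 0, so
    y(x) = −(11/2) x^2 + C1 x + C2.
Fixed left endpoint y(0) = 3 ⇒ C2 = 3.
The right endpoint x = 12 is free, so the natural (transversality) condition is ∂L/∂y' |_{x=12} = 0, i.e. y'(12) = 0.
Compute y'(x) = −11 x + C1, so y'(12) = −132 + C1 = 0 ⇒ C1 = 132.
Therefore the extremal is
    y(x) = −(11/2) x^2 + 132 x + 3.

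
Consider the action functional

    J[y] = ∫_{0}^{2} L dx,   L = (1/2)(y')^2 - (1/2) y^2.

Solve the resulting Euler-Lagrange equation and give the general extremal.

The Lagrangian is L = (1/2)(y')^2 - (1/2) y^2.
∂L/∂y = -y.
∂L/∂y' = y'.
The Euler-Lagrange equation d/dx(∂L/∂y') − ∂L/∂y = 0 becomes:
    y'' + y = 0
General solution: y(x) = A sin(x) + B cos(x), where A and B are arbitrary constants fixed by the endpoint conditions.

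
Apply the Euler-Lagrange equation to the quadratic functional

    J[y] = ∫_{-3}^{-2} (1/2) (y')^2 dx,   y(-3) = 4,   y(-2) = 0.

The Lagrangian is L = (1/2) (y')^2.
Compute ∂L/∂y = 0, ∂L/∂y' = y'.
The Euler-Lagrange equation d/dx(∂L/∂y') − ∂L/∂y = 0 reduces to
    y'' = 0.
Its general solution is
    y(x) = A x + B,
with A, B fixed by the endpoint conditions.
Applying the endpoint conditions y(-3) = 4 and y(-2) = 0: solve A·-3 + B = 4 and A·-2 + B = 0. Subtracting gives A(-2 − -3) = 0 − 4, so A = -4, and B = 4 − A·-3 = -8. Therefore
    y(x) = -4 x - 8.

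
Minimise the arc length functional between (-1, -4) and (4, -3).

Arc-length functional: J[y] = ∫ sqrt(1 + (y')^2) dx.
Lagrangian L = sqrt(1 + (y')^2) has no explicit y dependence, so ∂L/∂y = 0 and the Euler-Lagrange equation gives
    d/dx( y' / sqrt(1 + (y')^2) ) = 0  ⇒  y' / sqrt(1 + (y')^2) = const.
Hence y' is constant, so y(x) is affine.
Fitting the endpoints (-1, -4) and (4, -3):
    slope m = ((-3) − (-4)) / (4 − (-1)) = 1/5,
    intercept c = (-4) − m·(-1) = -19/5.
Extremal: y(x) = (1/5) x - 19/5.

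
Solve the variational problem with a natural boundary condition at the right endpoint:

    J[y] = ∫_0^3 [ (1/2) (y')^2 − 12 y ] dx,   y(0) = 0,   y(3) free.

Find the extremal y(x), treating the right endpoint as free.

The Lagrangian L = (1/2) (y')^2 − 12 y gives
    ∂L/∂y = −12,   ∂L/∂y' = y'.
Euler-Lagrange: d/dx(y') − (−12) = 0, i.e. y'' + 12 = 0, so
    y(x) = −(12/2) x^2 + C1 x + C2.
Fixed left endpoint y(0) = 0 ⇒ C2 = 0.
The right endpoint x = 3 is free, so the natural (transversality) condition is ∂L/∂y' |_{x=3} = 0, i.e. y'(3) = 0.
Compute y'(x) = −12 x + C1, so y'(3) = −36 + C1 = 0 ⇒ C1 = 36.
Therefore the extremal is
    y(x) = −6 x^2 + 36 x.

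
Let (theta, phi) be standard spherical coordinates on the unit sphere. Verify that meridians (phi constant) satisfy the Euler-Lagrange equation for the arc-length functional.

On the unit sphere with spherical coordinates (θ, φ), the induced metric is
    ds^2 = dθ^2 + sin^2(θ) dφ^2.
Using θ as the parameter, the arc-length functional becomes
    J[φ] = ∫ sqrt(1 + sin^2(θ) (dφ/dθ)^2) dθ.
So L = sqrt(1 + sin^2(θ) φ'^2). Compute
    ∂L/∂φ = 0  (L has no explicit φ dependence),
    ∂L/∂φ' = sin^2(θ) φ' / sqrt(1 + sin^2(θ) φ'^2).
For the candidate φ(θ) = c (constant), φ' = 0, so ∂L/∂φ' evaluated along the candidate vanishes, and ∂L/∂φ is identically zero. Hence
    d/dθ(∂L/∂φ') − ∂L/∂φ = 0
is satisfied. Therefore meridians φ = const are extremals of arc length — they are geodesics on the sphere.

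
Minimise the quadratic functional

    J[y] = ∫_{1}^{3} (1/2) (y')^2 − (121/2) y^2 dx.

The Lagrangian is L = (1/2) (y')^2 − (121/2) y^2.
Compute ∂L/∂y = -121y, ∂L/∂y' = y'.
The Euler-Lagrange equation d/dx(∂L/∂y') − ∂L/∂y = 0 reduces to
    y'' + 121 y = 0.
Its general solution is
    y(x) = A sin(11x) + B cos(11x),
with A, B fixed by the endpoint conditions.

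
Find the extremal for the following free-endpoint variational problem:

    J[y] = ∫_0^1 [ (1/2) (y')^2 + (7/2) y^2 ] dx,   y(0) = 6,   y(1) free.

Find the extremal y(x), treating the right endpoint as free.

The Lagrangian L = (1/2) (y')^2 + (7/2) y^2 gives
    ∂L/∂y = 7 y,   ∂L/∂y' = y'.
Euler-Lagrange: y'' − 7 y = 0.
With k = sqrt(7), the general solution is
    y(x) = A cosh(sqrt(7) x) + B sinh(sqrt(7) x).
Fixed left endpoint y(0) = 6 ⇒ A = 6.
The right endpoint x = 1 is free, so the natural (transversality) condition is ∂L/∂y' |_{x=1} = 0, i.e. y'(1) = 0.
Compute y'(x) = A k sinh(k x) + B k cosh(k x), so
    y'(1) = A k sinh(k·1) + B k cosh(k·1) = 0
    ⇒ B = −A tanh(k·1) = − 6 tanh(sqrt(7)·1).
Therefore the extremal is
    y(x) = 6 cosh(sqrt(7) x) − 6 tanh(sqrt(7)·1) sinh(sqrt(7) x).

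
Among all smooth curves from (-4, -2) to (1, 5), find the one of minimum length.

Arc-length functional: J[y] = ∫ sqrt(1 + (y')^2) dx.
Lagrangian L = sqrt(1 + (y')^2) has no explicit y dependence, so ∂L/∂y = 0 and the Euler-Lagrange equation gives
    d/dx( y' / sqrt(1 + (y')^2) ) = 0  ⇒  y' / sqrt(1 + (y')^2) = const.
Hence y' is constant, so y(x) is affine.
Fitting the endpoints (-4, -2) and (1, 5):
    slope m = (5 − (-2)) / (1 − (-4)) = 7/5,
    intercept c = (-2) − m·(-4) = 18/5.
Extremal: y(x) = (7/5) x + 18/5.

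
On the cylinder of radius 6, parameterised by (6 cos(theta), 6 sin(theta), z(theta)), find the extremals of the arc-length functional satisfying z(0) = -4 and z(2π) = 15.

Parameterise the cylinder of radius R = 6 as
    r(θ) = (6 cos θ, 6 sin θ, z(θ)).
The arc-length element is
    ds = sqrt(36 + (dz/dθ)^2) dθ,
so the Lagrangian is L = sqrt(36 + z'^2).
L depends on z' only, not on z or θ, so ∂L/∂z = 0 and
    ∂L/∂z' = z' / sqrt(36 + z'^2).
The Euler-Lagrange equation gives
    d/dθ( z' / sqrt(36 + z'^2) ) = 0,
so z' is constant. Integrating once:
    z(θ) = a θ + b,
a helix on the cylinder (a straight line when the cylinder is unrolled). The constants a, b are determined by the endpoint conditions.
With endpoint conditions z(0) = -4 and z(2π) = 15: from z(0) = b we get b = -4, and a·2π + -4 = 15 gives a = 19/(2π), so
    z(θ) = (19/(2π)) θ − 4.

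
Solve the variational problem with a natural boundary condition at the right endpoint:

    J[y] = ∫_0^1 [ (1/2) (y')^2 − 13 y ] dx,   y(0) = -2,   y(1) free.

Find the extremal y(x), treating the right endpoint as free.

The Lagrangian L = (1/2) (y')^2 − 13 y gives
    ∂L/∂y = −13,   ∂L/∂y' = y'.
Euler-Lagrange: d/dx(y') − (−13) = 0, i.e. y'' + 13 = 0, so
    y(x) = −(13/2) x^2 + C1 x + C2.
Fixed left endpoint y(0) = -2 ⇒ C2 = -2.
The right endpoint x = 1 is free, so the natural (transversality) condition is ∂L/∂y' |_{x=1} = 0, i.e. y'(1) = 0.
Compute y'(x) = −13 x + C1, so y'(1) = −13 + C1 = 0 ⇒ C1 = 13.
Therefore the extremal is
    y(x) = −(13/2) x^2 + 13 x − 2.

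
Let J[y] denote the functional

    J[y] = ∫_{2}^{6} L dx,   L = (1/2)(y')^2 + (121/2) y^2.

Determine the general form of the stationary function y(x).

The Lagrangian is L = (1/2)(y')^2 + (121/2) y^2.
∂L/∂y = 121y.
∂L/∂y' = y'.
The Euler-Lagrange equation d/dx(∂L/∂y') − ∂L/∂y = 0 becomes:
    y'' - 121 y = 0
General solution: y(x) = A e^(11x) + B e^(-11x), where A and B are arbitrary constants fixed by the endpoint conditions.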